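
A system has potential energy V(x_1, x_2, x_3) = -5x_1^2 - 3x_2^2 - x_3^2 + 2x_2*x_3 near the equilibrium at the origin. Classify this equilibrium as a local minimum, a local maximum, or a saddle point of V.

local maximum

The Hessian at the origin is H = [[-10, 0, 0], [0, -6, 2], [0, 2, -2]].
Congruent diagonalization of H (simultaneous row and column reduction) yields pivots -10, -6, -4/3.
So there are 3 negative pivots.
H is negative definite, so the origin is a strict local maximum.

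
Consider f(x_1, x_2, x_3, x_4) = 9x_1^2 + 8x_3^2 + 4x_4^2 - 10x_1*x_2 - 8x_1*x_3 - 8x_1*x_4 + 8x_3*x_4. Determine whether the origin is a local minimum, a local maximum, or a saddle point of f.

saddle point

The Hessian at the origin is H = [[18, -10, -8, -8], [-10, 0, 0, 0], [-8, 0, 16, 8], [-8, 0, 8, 8]].
Congruent diagonalization of H (simultaneous row and column reduction) yields pivots 18, -50/9, 16, 4.
That gives 3 positive, 1 negative pivots.
H is indefinite, so the origin is a saddle point.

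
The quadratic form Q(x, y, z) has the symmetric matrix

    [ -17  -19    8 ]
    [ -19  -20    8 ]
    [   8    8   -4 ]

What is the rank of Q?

An LDLᵀ factorisation of A has diagonal entries -17, 21/17, -20/21.
That gives 1 positive, 2 negative pivots.
The rank is the number of nonzero pivots: 3.

3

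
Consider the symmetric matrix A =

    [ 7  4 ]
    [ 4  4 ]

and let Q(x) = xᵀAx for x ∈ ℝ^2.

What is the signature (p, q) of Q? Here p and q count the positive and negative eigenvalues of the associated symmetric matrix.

(2, 0)

Row-reducing A symmetrically gives the diagonal entries 7, 12/7.
So there are 2 positive pivots.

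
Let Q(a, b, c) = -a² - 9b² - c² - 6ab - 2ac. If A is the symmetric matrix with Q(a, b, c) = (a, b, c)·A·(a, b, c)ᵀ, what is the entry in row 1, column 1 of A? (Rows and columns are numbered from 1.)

The coefficient of a² in Q is -1, and that is exactly A[1,1].

-1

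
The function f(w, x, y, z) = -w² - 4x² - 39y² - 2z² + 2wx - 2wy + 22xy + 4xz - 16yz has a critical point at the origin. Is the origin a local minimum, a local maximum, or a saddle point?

The Hessian at the origin is H = [[-2, 2, -2, 0], [2, -8, 22, 4], [-2, 22, -78, -16], [0, 4, -16, -4]].
Symmetric row and column elimination reduces H to a congruent diagonal form with pivots -2, -6, -28/3, -4/7.
Counting signs: 4 negative.
H is negative definite, so the origin is a strict local maximum.

local maximum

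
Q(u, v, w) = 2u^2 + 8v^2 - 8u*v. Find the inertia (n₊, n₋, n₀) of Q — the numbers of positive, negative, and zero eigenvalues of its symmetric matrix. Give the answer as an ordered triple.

(1, 0, 2)

Write A = [[2, -4, 0], [-4, 8, 0], [0, 0, 0]].
Congruent diagonalization of A (simultaneous row and column reduction) yields pivots 2, 0, 0.
Counting signs: 1 positive, 2 zero.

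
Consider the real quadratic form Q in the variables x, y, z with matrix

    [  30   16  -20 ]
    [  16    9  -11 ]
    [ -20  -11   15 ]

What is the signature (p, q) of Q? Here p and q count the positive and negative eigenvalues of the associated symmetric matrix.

(3, 0)

Symmetric row and column elimination reduces A to a congruent diagonal form with pivots 30, 7/15, 10/7.
That gives 3 positive pivots.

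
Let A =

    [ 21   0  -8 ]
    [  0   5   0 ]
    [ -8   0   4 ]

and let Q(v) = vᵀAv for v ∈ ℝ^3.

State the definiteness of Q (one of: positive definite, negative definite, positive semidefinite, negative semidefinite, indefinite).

Row-reducing A symmetrically gives the diagonal entries 21, 5, 20/21.
So there are 3 positive pivots.
Hence Q is positive definite.

positive definite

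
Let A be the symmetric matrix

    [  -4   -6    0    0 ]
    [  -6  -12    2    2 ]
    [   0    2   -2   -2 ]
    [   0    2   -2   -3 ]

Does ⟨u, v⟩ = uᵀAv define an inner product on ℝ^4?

no

Symmetric row and column elimination reduces A to a congruent diagonal form with pivots -4, -3, -2/3, -1.
That gives 4 negative pivots.
Hence Q is negative definite.
⟨·,·⟩ is an inner product exactly when A is positive definite.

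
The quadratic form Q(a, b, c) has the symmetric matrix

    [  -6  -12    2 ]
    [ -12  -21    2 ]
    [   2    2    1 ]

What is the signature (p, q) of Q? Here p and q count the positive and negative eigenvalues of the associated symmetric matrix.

Symmetric row and column elimination reduces A to a congruent diagonal form with pivots -6, 3, 1/3.
Counting signs: 2 positive, 1 negative.

(2, 1)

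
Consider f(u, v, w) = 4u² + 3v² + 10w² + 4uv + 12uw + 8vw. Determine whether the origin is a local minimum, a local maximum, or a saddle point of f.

local minimum

The Hessian at the origin is H = [[8, 4, 12], [4, 6, 8], [12, 8, 20]].
Symmetric row and column elimination reduces H to a congruent diagonal form with pivots 8, 4, 1.
So there are 3 positive pivots.
H is positive definite, so the origin is a strict local minimum.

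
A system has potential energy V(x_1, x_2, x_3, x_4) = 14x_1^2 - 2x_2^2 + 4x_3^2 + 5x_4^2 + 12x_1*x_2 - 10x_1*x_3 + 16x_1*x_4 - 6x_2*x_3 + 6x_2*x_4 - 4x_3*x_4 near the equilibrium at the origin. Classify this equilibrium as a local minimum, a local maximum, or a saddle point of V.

saddle point

The Hessian at the origin is H = [[28, 12, -10, 16], [12, -4, -6, 6], [-10, -6, 8, -4], [16, 6, -4, 10]].
Symmetric row and column elimination reduces H to a congruent diagonal form with pivots 28, -64/7, 19/4, 15/76.
That gives 3 positive, 1 negative pivots.
H is indefinite, so the origin is a saddle point.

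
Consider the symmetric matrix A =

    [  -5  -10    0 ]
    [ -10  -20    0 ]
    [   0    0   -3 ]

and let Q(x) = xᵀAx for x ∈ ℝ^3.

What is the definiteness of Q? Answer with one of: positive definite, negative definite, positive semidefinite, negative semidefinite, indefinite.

Row-reducing A symmetrically gives the diagonal entries -5, 0, -3.
Counting signs: 2 negative, 1 zero.
Hence Q is negative semidefinite.

negative semidefinite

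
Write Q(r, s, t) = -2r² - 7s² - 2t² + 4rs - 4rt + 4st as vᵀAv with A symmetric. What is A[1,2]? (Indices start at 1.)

2

The coefficient of r·s in Q is 4. For a symmetric A this equals A[1,2] + A[2,1] = 2·A[1,2].
So A[1,2] = 4/2 = 2.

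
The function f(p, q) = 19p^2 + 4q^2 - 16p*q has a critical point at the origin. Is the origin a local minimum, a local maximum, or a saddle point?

The Hessian at the origin is H = [[38, -16], [-16, 8]].
det H = 38·8 − (-16)² = 48 > 0 and H[1,1] = 38 > 0, so H is positive definite.
Therefore the origin is a local minimum.

local minimum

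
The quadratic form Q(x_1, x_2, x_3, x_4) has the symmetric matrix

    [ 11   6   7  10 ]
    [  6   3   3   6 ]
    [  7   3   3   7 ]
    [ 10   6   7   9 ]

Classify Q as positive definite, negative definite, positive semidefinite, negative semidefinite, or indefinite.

Applying the same elementary operations to the rows and columns of A produces a congruent diagonal matrix with entries 11, -3/11, 1, 0.
Counting signs: 2 positive, 1 negative, 1 zero.
Hence Q is indefinite.

indefinite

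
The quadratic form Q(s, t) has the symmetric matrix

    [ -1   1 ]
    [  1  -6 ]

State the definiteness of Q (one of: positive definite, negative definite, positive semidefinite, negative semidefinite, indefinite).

negative definite

Row-reducing A symmetrically gives the diagonal entries -1, -5.
That gives 2 negative pivots.
Hence Q is negative definite.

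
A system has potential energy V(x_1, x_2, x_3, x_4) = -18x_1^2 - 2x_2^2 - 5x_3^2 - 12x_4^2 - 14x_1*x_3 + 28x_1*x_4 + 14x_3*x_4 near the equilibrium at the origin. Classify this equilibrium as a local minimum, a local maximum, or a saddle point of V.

local maximum

The Hessian at the origin is H = [[-36, 0, -14, 28], [0, -4, 0, 0], [-14, 0, -10, 14], [28, 0, 14, -24]].
Applying the same elementary operations to the rows and columns of H produces a congruent diagonal matrix with entries -36, -4, -41/9, -4/41.
Counting signs: 4 negative.
H is negative definite, so the origin is a strict local maximum.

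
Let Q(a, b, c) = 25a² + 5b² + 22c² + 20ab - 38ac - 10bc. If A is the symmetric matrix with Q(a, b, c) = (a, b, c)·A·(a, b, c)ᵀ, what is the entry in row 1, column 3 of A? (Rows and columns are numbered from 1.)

-19

The coefficient of a·c in Q is -38. For a symmetric A this equals A[1,3] + A[3,1] = 2·A[1,3].
So A[1,3] = -38/2 = -19.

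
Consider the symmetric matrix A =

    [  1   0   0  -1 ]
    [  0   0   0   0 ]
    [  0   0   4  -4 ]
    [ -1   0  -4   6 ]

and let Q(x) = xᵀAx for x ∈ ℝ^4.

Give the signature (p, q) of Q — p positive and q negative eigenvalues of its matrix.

Row-reducing A symmetrically gives the diagonal entries 1, 0, 4, 1.
Counting signs: 3 positive, 1 zero.

(3, 0)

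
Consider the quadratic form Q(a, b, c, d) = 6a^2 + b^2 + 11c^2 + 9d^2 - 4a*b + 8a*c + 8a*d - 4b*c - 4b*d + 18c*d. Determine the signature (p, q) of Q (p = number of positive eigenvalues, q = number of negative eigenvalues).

The associated matrix is A = [[6, -2, 4, 4], [-2, 1, -2, -2], [4, -2, 11, 9], [4, -2, 9, 9]].
Symmetric row and column elimination reduces A to a congruent diagonal form with pivots 6, 1/3, 7, 10/7.
That gives 4 positive pivots.

(4, 0)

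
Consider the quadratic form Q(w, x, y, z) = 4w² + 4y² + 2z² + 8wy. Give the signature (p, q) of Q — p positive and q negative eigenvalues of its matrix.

The associated matrix is A = [[4, 0, 4, 0], [0, 0, 0, 0], [4, 0, 4, 0], [0, 0, 0, 2]].
Row-reducing A symmetrically gives the diagonal entries 4, 0, 0, 2.
So there are 2 positive, 2 zero pivots.

(2, 0)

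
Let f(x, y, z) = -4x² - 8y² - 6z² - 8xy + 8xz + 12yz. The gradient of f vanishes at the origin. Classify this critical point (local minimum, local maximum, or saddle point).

The Hessian at the origin is H = [[-8, -8, 8], [-8, -16, 12], [8, 12, -12]].
Congruent diagonalization of H (simultaneous row and column reduction) yields pivots -8, -8, -2.
That gives 3 negative pivots.
H is negative definite, so the origin is a strict local maximum.

local maximum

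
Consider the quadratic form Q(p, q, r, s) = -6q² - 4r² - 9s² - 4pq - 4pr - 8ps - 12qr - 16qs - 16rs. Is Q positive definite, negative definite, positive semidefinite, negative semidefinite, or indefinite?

indefinite

The symmetric matrix is A = [[0, -2, -2, -4], [-2, -6, -6, -8], [-2, -6, -4, -8], [-4, -8, -8, -9]].
A is congruent to a diagonal matrix with 2 positive, 2 negative and 0 zero entries, so Q is indefinite.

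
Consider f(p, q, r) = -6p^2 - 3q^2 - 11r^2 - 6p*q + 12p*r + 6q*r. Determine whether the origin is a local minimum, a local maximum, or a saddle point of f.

The Hessian at the origin is H = [[-12, -6, 12], [-6, -6, 6], [12, 6, -22]].
Congruent diagonalization of H (simultaneous row and column reduction) yields pivots -12, -3, -10.
That gives 3 negative pivots.
H is negative definite, so the origin is a strict local maximum.

local maximum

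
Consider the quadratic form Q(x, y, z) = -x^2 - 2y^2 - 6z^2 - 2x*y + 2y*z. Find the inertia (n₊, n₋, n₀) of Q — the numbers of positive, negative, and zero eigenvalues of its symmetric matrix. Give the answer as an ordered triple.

(0, 3, 0)

The symmetric matrix is A = [[-1, -1, 0], [-1, -2, 1], [0, 1, -6]].
Row-reducing A symmetrically gives the diagonal entries -1, -1, -5.
So there are 3 negative pivots.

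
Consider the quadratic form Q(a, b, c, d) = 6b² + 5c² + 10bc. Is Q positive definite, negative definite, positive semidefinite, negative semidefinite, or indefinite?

positive semidefinite

The symmetric matrix is A = [[0, 0, 0, 0], [0, 6, 5, 0], [0, 5, 5, 0], [0, 0, 0, 0]].
Congruent diagonalization of A (simultaneous row and column reduction) yields pivots 0, 6, 5/6, 0.
So there are 2 positive, 2 zero pivots.
Hence Q is positive semidefinite.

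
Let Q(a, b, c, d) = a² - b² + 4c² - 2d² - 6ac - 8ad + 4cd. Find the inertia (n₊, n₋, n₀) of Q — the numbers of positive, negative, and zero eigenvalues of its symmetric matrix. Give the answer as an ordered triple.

(2, 2, 0)

The symmetric matrix is A = [[1, 0, -3, -4], [0, -1, 0, 0], [-3, 0, 4, 2], [-4, 0, 2, -2]].
Congruent diagonalization of A (simultaneous row and column reduction) yields pivots 1, -1, -5, 2.
That gives 2 positive, 2 negative pivots.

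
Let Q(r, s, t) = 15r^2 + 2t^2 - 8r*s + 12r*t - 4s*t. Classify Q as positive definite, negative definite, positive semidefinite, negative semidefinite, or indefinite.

The associated matrix is A = [[15, -4, 6], [-4, 0, -2], [6, -2, 2]].
Row-reducing A symmetrically gives the diagonal entries 15, -16/15, -1/4.
Counting signs: 1 positive, 2 negative.
Hence Q is indefinite.

indefinite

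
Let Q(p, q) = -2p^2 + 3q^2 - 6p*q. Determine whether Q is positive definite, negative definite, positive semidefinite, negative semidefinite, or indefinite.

indefinite

The symmetric matrix of Q is [[-2, -3], [-3, 3]].
For the 2×2 matrix [[-2, -3], [-3, 3]]: det = -2·3 − (-3)² = -15, trace = 1.
det < 0 so the eigenvalues have opposite signs; the form is indefinite.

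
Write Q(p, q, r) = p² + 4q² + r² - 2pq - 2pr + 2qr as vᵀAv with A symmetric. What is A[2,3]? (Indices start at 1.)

1

The coefficient of q·r in Q is 2. For a symmetric A this equals A[2,3] + A[3,2] = 2·A[2,3].
So A[2,3] = 2/2 = 1.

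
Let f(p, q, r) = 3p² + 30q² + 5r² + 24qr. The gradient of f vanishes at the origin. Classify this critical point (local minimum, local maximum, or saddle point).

The Hessian at the origin is H = [[6, 0, 0], [0, 60, 24], [0, 24, 10]].
Row-reducing H symmetrically gives the diagonal entries 6, 60, 2/5.
So there are 3 positive pivots.
H is positive definite, so the origin is a strict local minimum.

local minimum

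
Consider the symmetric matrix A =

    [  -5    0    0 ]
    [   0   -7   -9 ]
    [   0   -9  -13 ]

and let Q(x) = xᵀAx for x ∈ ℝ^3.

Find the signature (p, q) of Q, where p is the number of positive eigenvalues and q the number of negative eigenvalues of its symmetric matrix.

(0, 3)

An LDLᵀ factorisation of A has diagonal entries -5, -7, -10/7.
Counting signs: 3 negative.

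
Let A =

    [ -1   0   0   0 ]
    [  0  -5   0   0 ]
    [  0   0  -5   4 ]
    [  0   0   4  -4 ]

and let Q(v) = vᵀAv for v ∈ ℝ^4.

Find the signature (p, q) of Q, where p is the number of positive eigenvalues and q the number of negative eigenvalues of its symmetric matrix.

Congruent diagonalization of A (simultaneous row and column reduction) yields pivots -1, -5, -5, -4/5.
So there are 4 negative pivots.

(0, 4)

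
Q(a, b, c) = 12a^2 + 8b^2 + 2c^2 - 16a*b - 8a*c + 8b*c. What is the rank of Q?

Write A = [[12, -8, -4], [-8, 8, 4], [-4, 4, 2]].
Row-reducing A symmetrically gives the diagonal entries 12, 8/3, 0.
Counting signs: 2 positive, 1 zero.
The rank is the number of nonzero pivots: 2.

2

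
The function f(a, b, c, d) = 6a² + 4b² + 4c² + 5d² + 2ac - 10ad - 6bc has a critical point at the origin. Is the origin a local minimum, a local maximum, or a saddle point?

The Hessian at the origin is H = [[12, 0, 2, -10], [0, 8, -6, 0], [2, -6, 8, 0], [-10, 0, 0, 10]].
Congruent diagonalization of H (simultaneous row and column reduction) yields pivots 12, 8, 19/6, 15/19.
That gives 4 positive pivots.
H is positive definite, so the origin is a strict local minimum.

local minimum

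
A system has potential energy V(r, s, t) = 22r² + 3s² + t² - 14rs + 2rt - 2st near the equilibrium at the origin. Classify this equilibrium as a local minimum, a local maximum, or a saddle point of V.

local minimum

The Hessian at the origin is H = [[44, -14, 2], [-14, 6, -2], [2, -2, 2]].
Applying the same elementary operations to the rows and columns of H produces a congruent diagonal matrix with entries 44, 17/11, 12/17.
That gives 3 positive pivots.
H is positive definite, so the origin is a strict local minimum.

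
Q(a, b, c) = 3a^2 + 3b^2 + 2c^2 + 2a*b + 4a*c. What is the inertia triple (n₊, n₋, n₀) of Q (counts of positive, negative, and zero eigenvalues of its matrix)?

Write A = [[3, 1, 2], [1, 3, 0], [2, 0, 2]].
Congruent diagonalization of A (simultaneous row and column reduction) yields pivots 3, 8/3, 1/2.
Counting signs: 3 positive.

(3, 0, 0)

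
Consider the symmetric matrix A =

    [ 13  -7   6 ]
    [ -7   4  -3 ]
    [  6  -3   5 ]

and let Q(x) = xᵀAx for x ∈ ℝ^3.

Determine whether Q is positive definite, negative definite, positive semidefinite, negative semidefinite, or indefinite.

Congruent diagonalization of A (simultaneous row and column reduction) yields pivots 13, 3/13, 2.
So there are 3 positive pivots.
Hence Q is positive definite.

positive definite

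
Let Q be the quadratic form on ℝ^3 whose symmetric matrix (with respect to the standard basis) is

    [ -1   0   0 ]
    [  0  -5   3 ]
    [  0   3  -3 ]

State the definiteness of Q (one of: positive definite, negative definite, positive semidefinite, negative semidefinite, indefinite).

Row-reducing A symmetrically gives the diagonal entries -1, -5, -6/5.
So there are 3 negative pivots.
Hence Q is negative definite.

negative definite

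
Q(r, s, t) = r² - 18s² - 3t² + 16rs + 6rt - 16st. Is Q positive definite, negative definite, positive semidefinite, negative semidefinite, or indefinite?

indefinite

The associated matrix is A = [[1, 8, 3], [8, -18, -8], [3, -8, -3]].
An LDLᵀ factorisation of A has diagonal entries 1, -82, 20/41.
Counting signs: 2 positive, 1 negative.
Hence Q is indefinite.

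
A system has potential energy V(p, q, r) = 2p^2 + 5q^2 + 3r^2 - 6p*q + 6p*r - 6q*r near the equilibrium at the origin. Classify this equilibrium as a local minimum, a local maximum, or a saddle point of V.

The Hessian at the origin is H = [[4, -6, 6], [-6, 10, -6], [6, -6, 6]].
Row-reducing H symmetrically gives the diagonal entries 4, 1, -12.
Counting signs: 2 positive, 1 negative.
H is indefinite, so the origin is a saddle point.

saddle point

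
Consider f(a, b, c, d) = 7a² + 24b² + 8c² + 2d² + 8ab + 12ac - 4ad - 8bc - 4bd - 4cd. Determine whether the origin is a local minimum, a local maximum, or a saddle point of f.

The Hessian at the origin is H = [[14, 8, 12, -4], [8, 48, -8, -4], [12, -8, 16, -4], [-4, -4, -4, 4]].
Congruent diagonalization of H (simultaneous row and column reduction) yields pivots 14, 304/7, 12/19, 2/3.
So there are 4 positive pivots.
H is positive definite, so the origin is a strict local minimum.

local minimum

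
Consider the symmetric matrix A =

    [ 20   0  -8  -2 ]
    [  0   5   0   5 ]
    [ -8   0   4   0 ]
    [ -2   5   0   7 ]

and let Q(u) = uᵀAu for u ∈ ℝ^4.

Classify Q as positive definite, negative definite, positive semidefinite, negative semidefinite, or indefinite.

Leading principal minors: Δ_1 = 20, Δ_2 = 100, Δ_3 = 80, Δ_4 = 80.
All leading principal minors are positive, so by Sylvester's criterion Q is positive definite.

positive definite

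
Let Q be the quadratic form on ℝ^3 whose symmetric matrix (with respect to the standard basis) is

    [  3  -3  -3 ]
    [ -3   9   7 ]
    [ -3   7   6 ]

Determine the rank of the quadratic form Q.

An LDLᵀ factorisation of A has diagonal entries 3, 6, 1/3.
So there are 3 positive pivots.
The rank is the number of nonzero pivots: 3.

3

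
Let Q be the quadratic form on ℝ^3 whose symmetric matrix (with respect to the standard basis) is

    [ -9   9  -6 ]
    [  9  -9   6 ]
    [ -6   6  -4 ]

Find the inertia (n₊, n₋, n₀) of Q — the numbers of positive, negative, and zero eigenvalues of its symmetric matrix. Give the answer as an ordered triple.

Symmetric row and column elimination reduces A to a congruent diagonal form with pivots -9, 0, 0.
That gives 1 negative, 2 zero pivots.

(0, 1, 2)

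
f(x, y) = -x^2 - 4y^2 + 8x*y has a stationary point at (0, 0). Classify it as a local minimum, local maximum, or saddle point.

The Hessian at the origin is H = [[-2, 8], [8, -8]].
det H = -2·-8 − (8)² = -48 < 0, so H is indefinite.
Therefore the origin is a saddle point.

saddle point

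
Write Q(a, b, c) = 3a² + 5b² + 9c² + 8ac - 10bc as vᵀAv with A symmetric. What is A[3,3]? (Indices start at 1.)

9

The coefficient of c² in Q is 9, and that is exactly A[3,3].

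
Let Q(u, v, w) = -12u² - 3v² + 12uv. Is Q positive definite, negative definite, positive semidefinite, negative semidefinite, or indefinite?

negative semidefinite

The associated matrix is A = [[-12, 6, 0], [6, -3, 0], [0, 0, 0]].
Symmetric row and column elimination reduces A to a congruent diagonal form with pivots -12, 0, 0.
That gives 1 negative, 2 zero pivots.
Hence Q is negative semidefinite.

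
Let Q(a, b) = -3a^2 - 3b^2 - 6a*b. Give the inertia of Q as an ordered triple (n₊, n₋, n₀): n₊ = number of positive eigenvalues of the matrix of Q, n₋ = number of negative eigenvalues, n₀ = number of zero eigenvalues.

(0, 1, 1)

The symmetric matrix is A = [[-3, -3], [-3, -3]].
Symmetric row and column elimination reduces A to a congruent diagonal form with pivots -3, 0.
So there are 1 negative, 1 zero pivots.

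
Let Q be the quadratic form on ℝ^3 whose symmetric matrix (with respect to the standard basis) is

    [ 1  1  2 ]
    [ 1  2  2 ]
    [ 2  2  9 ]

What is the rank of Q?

3

Congruent diagonalization of A (simultaneous row and column reduction) yields pivots 1, 1, 5.
Counting signs: 3 positive.
The rank is the number of nonzero pivots: 3.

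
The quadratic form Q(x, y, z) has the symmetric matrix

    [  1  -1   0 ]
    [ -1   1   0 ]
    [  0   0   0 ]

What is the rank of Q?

1

Symmetric row and column elimination reduces A to a congruent diagonal form with pivots 1, 0, 0.
That gives 1 positive, 2 zero pivots.
The rank is the number of nonzero pivots: 1.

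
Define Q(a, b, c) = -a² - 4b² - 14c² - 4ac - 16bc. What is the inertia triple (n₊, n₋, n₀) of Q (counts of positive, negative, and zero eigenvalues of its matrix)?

The symmetric matrix is A = [[-1, 0, -2], [0, -4, -8], [-2, -8, -14]].
Congruent diagonalization of A (simultaneous row and column reduction) yields pivots -1, -4, 6.
That gives 1 positive, 2 negative pivots.

(1, 2, 0)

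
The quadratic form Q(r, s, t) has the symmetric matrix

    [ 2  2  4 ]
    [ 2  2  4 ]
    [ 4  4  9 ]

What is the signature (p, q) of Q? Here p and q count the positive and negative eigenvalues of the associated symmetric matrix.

(2, 0)

Row-reducing A symmetrically gives the diagonal entries 2, 0, 1.
So there are 2 positive, 1 zero pivots.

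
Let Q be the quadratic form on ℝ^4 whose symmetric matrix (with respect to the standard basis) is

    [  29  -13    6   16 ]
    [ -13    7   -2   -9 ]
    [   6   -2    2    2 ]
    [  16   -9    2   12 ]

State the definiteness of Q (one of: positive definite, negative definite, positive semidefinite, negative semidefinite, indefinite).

positive definite

Row-reducing A symmetrically gives the diagonal entries 29, 34/29, 6/17, 1/6.
So there are 4 positive pivots.
Hence Q is positive definite.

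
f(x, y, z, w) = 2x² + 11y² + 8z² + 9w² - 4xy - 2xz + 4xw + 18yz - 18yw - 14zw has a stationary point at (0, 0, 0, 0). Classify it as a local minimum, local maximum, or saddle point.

The Hessian at the origin is H = [[4, -4, -2, 4], [-4, 22, 18, -18], [-2, 18, 16, -14], [4, -18, -14, 18]].
Row-reducing H symmetrically gives the diagonal entries 4, 18, 7/9, 20/7.
So there are 4 positive pivots.
H is positive definite, so the origin is a strict local minimum.

local minimum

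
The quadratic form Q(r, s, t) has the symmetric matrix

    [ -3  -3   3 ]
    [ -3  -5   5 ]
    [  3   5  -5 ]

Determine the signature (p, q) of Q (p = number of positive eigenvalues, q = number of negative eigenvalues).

(0, 2)

Symmetric row and column elimination reduces A to a congruent diagonal form with pivots -3, -2, 0.
So there are 2 negative, 1 zero pivots.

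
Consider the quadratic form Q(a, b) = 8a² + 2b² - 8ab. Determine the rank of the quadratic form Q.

The symmetric matrix is A = [[8, -4], [-4, 2]].
Congruent diagonalization of A (simultaneous row and column reduction) yields pivots 8, 0.
Counting signs: 1 positive, 1 zero.
The rank is the number of nonzero pivots: 1.

1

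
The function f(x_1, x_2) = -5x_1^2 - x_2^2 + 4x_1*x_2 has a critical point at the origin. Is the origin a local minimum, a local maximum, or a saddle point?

The Hessian at the origin is H = [[-10, 4], [4, -2]].
det H = -10·-2 − (4)² = 4 > 0 and H[1,1] = -10 < 0, so H is negative definite.
Therefore the origin is a local maximum.

local maximum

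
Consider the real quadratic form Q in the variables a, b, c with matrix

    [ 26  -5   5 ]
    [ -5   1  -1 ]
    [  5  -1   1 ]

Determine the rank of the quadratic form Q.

Congruent diagonalization of A (simultaneous row and column reduction) yields pivots 26, 1/26, 0.
That gives 2 positive, 1 zero pivots.
The rank is the number of nonzero pivots: 2.

2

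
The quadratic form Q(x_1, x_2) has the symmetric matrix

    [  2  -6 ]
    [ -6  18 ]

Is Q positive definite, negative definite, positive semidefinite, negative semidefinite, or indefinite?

positive semidefinite

For the 2×2 matrix [[2, -6], [-6, 18]]: det = 2·18 − (-6)² = 0, trace = 20.
det = 0 so one eigenvalue is zero; the form is semidefinite with the sign of the trace.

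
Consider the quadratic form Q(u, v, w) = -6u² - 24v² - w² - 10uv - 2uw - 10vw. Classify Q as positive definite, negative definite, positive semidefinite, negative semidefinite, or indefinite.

Write A = [[-6, -5, -1], [-5, -24, -5], [-1, -5, -1]].
An LDLᵀ factorisation of A has diagonal entries -6, -119/6, 5/119.
So there are 1 positive, 2 negative pivots.
Hence Q is indefinite.

indefinite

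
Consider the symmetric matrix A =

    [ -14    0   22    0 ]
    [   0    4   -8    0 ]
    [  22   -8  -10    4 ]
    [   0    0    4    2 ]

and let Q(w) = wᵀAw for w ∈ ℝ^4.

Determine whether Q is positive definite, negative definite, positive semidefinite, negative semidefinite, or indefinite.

Symmetric row and column elimination reduces A to a congruent diagonal form with pivots -14, 4, 60/7, 2/15.
So there are 3 positive, 1 negative pivots.
Hence Q is indefinite.

indefinite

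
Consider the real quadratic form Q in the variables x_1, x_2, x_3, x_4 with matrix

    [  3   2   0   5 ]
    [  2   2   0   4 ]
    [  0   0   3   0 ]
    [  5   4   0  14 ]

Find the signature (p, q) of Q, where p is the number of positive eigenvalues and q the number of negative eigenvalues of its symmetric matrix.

An LDLᵀ factorisation of A has diagonal entries 3, 2/3, 3, 5.
Counting signs: 4 positive.

(4, 0)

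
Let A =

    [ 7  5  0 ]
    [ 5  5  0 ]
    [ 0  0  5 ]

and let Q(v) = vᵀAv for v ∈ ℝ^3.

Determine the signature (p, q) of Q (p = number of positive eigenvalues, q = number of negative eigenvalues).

Symmetric row and column elimination reduces A to a congruent diagonal form with pivots 7, 10/7, 5.
That gives 3 positive pivots.

(3, 0)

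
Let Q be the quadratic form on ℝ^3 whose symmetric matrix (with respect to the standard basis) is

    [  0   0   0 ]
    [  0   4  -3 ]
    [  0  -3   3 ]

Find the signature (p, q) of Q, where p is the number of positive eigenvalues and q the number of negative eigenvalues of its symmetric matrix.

(2, 0)

Applying the same elementary operations to the rows and columns of A produces a congruent diagonal matrix with entries 0, 4, 3/4.
So there are 2 positive, 1 zero pivots.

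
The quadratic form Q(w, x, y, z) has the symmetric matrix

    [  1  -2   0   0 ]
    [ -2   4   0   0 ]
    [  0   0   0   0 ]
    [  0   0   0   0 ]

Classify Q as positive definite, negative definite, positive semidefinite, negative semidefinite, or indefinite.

positive semidefinite

Symmetric row and column elimination reduces A to a congruent diagonal form with pivots 1, 0, 0, 0.
Counting signs: 1 positive, 3 zero.
Hence Q is positive semidefinite.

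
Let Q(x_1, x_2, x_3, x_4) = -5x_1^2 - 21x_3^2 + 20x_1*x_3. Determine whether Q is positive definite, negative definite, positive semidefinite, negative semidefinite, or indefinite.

negative semidefinite

Write A = [[-5, 0, 10, 0], [0, 0, 0, 0], [10, 0, -21, 0], [0, 0, 0, 0]].
Congruent diagonalization of A (simultaneous row and column reduction) yields pivots -5, 0, -1, 0.
Counting signs: 2 negative, 2 zero.
Hence Q is negative semidefinite.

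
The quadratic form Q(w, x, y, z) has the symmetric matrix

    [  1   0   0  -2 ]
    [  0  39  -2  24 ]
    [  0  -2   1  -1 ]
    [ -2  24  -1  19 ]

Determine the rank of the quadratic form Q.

4

Applying the same elementary operations to the rows and columns of A produces a congruent diagonal matrix with entries 1, 39, 35/39, 6/35.
That gives 4 positive pivots.
The rank is the number of nonzero pivots: 4.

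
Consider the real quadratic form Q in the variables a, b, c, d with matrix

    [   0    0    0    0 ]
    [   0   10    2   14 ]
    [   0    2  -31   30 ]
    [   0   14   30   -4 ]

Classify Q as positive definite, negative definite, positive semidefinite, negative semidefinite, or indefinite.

Symmetric row and column elimination reduces A to a congruent diagonal form with pivots 0, 10, -157/5, -6/157.
Counting signs: 1 positive, 2 negative, 1 zero.
Hence Q is indefinite.

indefinite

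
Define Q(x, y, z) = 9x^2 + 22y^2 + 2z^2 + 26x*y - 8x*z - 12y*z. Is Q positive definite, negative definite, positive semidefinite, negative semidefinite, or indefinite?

positive definite

The symmetric matrix is A = [[9, 13, -4], [13, 22, -6], [-4, -6, 2]].
Symmetric row and column elimination reduces A to a congruent diagonal form with pivots 9, 29/9, 6/29.
So there are 3 positive pivots.
Hence Q is positive definite.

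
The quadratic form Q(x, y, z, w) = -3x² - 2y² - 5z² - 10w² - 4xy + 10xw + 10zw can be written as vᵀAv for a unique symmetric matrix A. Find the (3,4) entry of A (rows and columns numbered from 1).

The coefficient of z·w in Q is 10. For a symmetric A this equals A[3,4] + A[4,3] = 2·A[3,4].
So A[3,4] = 10/2 = 5.

5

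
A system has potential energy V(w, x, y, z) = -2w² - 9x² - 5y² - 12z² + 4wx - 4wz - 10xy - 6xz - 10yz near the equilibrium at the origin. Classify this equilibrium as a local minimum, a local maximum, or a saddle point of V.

The Hessian at the origin is H = [[-4, 4, 0, -4], [4, -18, -10, -6], [0, -10, -10, -10], [-4, -6, -10, -24]].
Applying the same elementary operations to the rows and columns of H produces a congruent diagonal matrix with entries -4, -14, -20/7, -10.
So there are 4 negative pivots.
H is negative definite, so the origin is a strict local maximum.

local maximum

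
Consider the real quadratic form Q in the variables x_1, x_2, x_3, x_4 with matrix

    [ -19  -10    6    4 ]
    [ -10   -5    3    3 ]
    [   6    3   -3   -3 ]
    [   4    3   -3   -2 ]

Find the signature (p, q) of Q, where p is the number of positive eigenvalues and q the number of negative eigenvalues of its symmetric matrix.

Applying the same elementary operations to the rows and columns of A produces a congruent diagonal matrix with entries -19, 5/19, -6/5, -3.
Counting signs: 1 positive, 3 negative.

(1, 3)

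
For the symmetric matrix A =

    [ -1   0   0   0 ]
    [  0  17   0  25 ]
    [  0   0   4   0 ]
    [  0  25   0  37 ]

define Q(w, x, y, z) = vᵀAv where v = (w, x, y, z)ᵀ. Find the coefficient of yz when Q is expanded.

The coefficient of yz is A[3,4] + A[4,3] = 2·0 = 0.

0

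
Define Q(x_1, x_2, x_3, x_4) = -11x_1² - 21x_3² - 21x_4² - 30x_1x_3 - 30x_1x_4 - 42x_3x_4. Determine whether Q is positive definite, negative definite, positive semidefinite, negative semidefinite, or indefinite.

The associated matrix is A = [[-11, 0, -15, -15], [0, 0, 0, 0], [-15, 0, -21, -21], [-15, 0, -21, -21]].
Symmetric row and column elimination reduces A to a congruent diagonal form with pivots -11, 0, -6/11, 0.
That gives 2 negative, 2 zero pivots.
Hence Q is negative semidefinite.

negative semidefinite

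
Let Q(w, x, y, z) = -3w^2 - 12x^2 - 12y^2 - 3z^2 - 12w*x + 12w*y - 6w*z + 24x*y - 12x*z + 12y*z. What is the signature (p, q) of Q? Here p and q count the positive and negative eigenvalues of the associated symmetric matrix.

(0, 1)

Write A = [[-3, -6, 6, -3], [-6, -12, 12, -6], [6, 12, -12, 6], [-3, -6, 6, -3]].
Applying the same elementary operations to the rows and columns of A produces a congruent diagonal matrix with entries -3, 0, 0, 0.
That gives 1 negative, 3 zero pivots.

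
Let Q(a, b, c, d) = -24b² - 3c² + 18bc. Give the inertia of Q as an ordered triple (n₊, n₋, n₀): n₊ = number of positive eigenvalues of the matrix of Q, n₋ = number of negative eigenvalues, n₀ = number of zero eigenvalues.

(1, 1, 2)

The symmetric matrix is A = [[0, 0, 0, 0], [0, -24, 9, 0], [0, 9, -3, 0], [0, 0, 0, 0]].
Row-reducing A symmetrically gives the diagonal entries 0, -24, 3/8, 0.
Counting signs: 1 positive, 1 negative, 2 zero.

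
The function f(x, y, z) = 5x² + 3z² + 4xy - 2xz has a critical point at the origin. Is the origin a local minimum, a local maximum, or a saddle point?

saddle point

The Hessian at the origin is H = [[10, 4, -2], [4, 0, 0], [-2, 0, 6]].
Applying the same elementary operations to the rows and columns of H produces a congruent diagonal matrix with entries 10, -8/5, 6.
So there are 2 positive, 1 negative pivots.
H is indefinite, so the origin is a saddle point.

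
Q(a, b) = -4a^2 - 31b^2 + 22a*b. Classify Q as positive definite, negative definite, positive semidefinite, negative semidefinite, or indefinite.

The symmetric matrix of Q is [[-4, 11], [11, -31]].
For the 2×2 matrix [[-4, 11], [11, -31]]: det = -4·-31 − (11)² = 3, trace = -35.
det > 0 so both eigenvalues share the sign of the trace; trace = -35 < 0 ⇒ both negative.

negative definite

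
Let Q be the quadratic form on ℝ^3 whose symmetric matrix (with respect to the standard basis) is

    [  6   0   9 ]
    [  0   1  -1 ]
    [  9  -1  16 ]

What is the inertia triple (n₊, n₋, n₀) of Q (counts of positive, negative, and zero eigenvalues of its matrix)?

(3, 0, 0)

Applying the same elementary operations to the rows and columns of A produces a congruent diagonal matrix with entries 6, 1, 3/2.
That gives 3 positive pivots.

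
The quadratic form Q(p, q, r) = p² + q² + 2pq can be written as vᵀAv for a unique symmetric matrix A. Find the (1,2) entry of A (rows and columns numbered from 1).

1

The coefficient of p·q in Q is 2. For a symmetric A this equals A[1,2] + A[2,1] = 2·A[1,2].
So A[1,2] = 2/2 = 1.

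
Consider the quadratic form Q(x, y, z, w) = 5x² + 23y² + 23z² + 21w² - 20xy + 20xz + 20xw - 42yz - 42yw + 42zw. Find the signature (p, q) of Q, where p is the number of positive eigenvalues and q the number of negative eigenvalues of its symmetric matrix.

(4, 0)

Write A = [[5, -10, 10, 10], [-10, 23, -21, -21], [10, -21, 23, 21], [10, -21, 21, 21]].
Row-reducing A symmetrically gives the diagonal entries 5, 3, 8/3, 1/2.
So there are 4 positive pivots.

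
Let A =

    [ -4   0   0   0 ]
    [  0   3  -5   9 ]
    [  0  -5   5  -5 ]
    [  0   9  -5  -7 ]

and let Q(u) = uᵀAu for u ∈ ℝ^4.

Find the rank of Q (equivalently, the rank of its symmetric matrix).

4

Congruent diagonalization of A (simultaneous row and column reduction) yields pivots -4, 3, -10/3, -4.
That gives 1 positive, 3 negative pivots.
The rank is the number of nonzero pivots: 4.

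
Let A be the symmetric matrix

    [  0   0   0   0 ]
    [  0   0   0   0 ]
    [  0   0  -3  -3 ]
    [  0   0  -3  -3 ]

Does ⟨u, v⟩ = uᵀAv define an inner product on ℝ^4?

Symmetric row and column elimination reduces A to a congruent diagonal form with pivots 0, 0, -3, 0.
That gives 1 negative, 3 zero pivots.
Hence Q is negative semidefinite.
⟨·,·⟩ is an inner product exactly when A is positive definite.

no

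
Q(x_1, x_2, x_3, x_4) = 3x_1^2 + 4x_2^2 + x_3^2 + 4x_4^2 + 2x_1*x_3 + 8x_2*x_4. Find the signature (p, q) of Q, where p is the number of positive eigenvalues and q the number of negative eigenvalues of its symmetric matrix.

(3, 0)

The symmetric matrix is A = [[3, 0, 1, 0], [0, 4, 0, 4], [1, 0, 1, 0], [0, 4, 0, 4]].
Congruent diagonalization of A (simultaneous row and column reduction) yields pivots 3, 4, 2/3, 0.
Counting signs: 3 positive, 1 zero.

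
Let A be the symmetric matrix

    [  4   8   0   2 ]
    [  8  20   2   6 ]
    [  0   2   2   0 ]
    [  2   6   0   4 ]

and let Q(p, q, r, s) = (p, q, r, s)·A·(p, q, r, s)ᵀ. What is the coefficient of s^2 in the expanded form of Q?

4

The coefficient of s^2 is the diagonal entry A[4,4] = 4.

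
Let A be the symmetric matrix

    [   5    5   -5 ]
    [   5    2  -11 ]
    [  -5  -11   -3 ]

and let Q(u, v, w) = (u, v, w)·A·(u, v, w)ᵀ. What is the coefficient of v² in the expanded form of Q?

2

The coefficient of v² is the diagonal entry A[2,2] = 2.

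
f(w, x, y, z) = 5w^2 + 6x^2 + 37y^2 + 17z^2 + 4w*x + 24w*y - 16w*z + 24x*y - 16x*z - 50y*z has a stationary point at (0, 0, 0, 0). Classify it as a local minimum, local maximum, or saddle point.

saddle point

The Hessian at the origin is H = [[10, 4, 24, -16], [4, 12, 24, -16], [24, 24, 74, -50], [-16, -16, -50, 34]].
An LDLᵀ factorisation of H has diagonal entries 10, 52/5, -46/13, 8/23.
Counting signs: 3 positive, 1 negative.
H is indefinite, so the origin is a saddle point.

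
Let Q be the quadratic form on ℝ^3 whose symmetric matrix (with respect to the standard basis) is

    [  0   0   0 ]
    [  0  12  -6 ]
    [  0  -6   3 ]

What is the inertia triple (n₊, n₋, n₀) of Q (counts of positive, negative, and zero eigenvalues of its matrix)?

(1, 0, 2)

Congruent diagonalization of A (simultaneous row and column reduction) yields pivots 0, 12, 0.
Counting signs: 1 positive, 2 zero.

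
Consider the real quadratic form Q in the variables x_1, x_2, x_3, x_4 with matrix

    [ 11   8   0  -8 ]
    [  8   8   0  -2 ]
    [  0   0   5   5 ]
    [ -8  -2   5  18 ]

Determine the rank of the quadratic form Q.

4

An LDLᵀ factorisation of A has diagonal entries 11, 24/11, 5, 1/2.
So there are 4 positive pivots.
The rank is the number of nonzero pivots: 4.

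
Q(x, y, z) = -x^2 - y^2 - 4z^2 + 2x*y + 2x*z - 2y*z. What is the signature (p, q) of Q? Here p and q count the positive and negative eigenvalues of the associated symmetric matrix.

(0, 2)

Write A = [[-1, 1, 1], [1, -1, -1], [1, -1, -4]].
Congruent diagonalization of A (simultaneous row and column reduction) yields pivots -1, 0, -3.
Counting signs: 2 negative, 1 zero.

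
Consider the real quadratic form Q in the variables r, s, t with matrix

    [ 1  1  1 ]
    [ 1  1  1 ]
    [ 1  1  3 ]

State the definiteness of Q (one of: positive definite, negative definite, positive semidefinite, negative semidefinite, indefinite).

positive semidefinite

Symmetric row and column elimination reduces A to a congruent diagonal form with pivots 1, 0, 2.
So there are 2 positive, 1 zero pivots.
Hence Q is positive semidefinite.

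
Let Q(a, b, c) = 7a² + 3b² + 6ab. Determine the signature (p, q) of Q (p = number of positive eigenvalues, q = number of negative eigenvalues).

(2, 0)

Write A = [[7, 3, 0], [3, 3, 0], [0, 0, 0]].
Symmetric row and column elimination reduces A to a congruent diagonal form with pivots 7, 12/7, 0.
Counting signs: 2 positive, 1 zero.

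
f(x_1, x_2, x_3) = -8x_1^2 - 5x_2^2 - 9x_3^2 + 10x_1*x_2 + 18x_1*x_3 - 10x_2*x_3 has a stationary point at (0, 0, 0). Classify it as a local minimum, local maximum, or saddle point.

The Hessian at the origin is H = [[-16, 10, 18], [10, -10, -10], [18, -10, -18]].
Applying the same elementary operations to the rows and columns of H produces a congruent diagonal matrix with entries -16, -15/4, 8/3.
So there are 1 positive, 2 negative pivots.
H is indefinite, so the origin is a saddle point.

saddle point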